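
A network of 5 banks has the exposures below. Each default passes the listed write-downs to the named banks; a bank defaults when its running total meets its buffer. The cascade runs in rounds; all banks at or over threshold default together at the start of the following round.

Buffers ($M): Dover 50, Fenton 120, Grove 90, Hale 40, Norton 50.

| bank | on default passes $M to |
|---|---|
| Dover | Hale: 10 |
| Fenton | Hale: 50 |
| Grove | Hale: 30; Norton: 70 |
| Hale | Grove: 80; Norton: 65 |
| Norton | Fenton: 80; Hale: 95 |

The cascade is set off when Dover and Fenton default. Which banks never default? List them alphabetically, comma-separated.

Round 1 — Dover, Fenton default (initial).
  Hale: +10+50 → 60 ≥ 40
Round 2 — Hale defaults.
  Grove: +80 → 80 < 90
  Norton: +65 → 65 ≥ 50
Round 3 — Norton defaults.
No further defaults.

Grove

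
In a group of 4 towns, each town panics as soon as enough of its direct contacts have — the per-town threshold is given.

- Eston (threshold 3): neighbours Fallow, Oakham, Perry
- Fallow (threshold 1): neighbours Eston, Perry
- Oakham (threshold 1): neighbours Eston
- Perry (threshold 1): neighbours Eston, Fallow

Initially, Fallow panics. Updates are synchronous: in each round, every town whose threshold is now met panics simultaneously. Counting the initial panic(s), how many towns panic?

Round 1 — Fallow panics (initial).
Round 2 — checking thresholds:
  Eston: 1 of 3 neighbours < 3, below threshold.
  Perry: 1 of 2 neighbours ≥ 1, panics.
Round 3 — no new panics; cascade stops.

2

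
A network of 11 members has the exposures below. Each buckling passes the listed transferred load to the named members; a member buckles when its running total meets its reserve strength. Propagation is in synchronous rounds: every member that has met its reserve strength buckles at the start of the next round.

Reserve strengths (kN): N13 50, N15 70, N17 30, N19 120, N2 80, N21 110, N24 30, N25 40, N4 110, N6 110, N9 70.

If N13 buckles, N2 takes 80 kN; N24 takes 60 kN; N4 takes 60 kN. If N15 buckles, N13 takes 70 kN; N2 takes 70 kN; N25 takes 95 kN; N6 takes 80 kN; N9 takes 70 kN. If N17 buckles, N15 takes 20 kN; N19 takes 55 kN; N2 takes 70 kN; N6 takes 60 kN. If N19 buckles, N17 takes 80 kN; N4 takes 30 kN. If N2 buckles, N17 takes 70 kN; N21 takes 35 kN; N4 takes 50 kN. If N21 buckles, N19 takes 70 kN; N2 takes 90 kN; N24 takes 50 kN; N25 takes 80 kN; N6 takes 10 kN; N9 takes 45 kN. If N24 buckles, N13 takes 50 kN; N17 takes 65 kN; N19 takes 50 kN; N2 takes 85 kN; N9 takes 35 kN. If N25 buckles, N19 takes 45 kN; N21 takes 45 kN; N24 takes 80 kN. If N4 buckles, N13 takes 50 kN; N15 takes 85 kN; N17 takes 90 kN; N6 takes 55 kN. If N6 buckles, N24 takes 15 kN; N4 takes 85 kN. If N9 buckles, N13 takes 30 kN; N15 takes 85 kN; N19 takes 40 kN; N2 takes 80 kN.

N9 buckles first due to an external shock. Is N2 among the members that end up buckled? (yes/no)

yes

Round 1 — N9 buckles (initial).
  N13: +30 → 30 < 50
  N15: +85 → 85 ≥ 70
  N19: +40 → 40 < 120
  N2: +80 → 80 ≥ 80
Round 2 — N15, N2 buckle.
  N13: +70 → 100 ≥ 50
  N17: +70 → 70 ≥ 30
  N21: +35 → 35 < 110
  N25: +95 → 95 ≥ 40
  N4: +50 → 50 < 110
  N6: +80 → 80 < 110
Round 3 — N13, N17, N25 buckle.
  N19: +55+45 → 140 ≥ 120
  N21: +45 → 80 < 110
  N24: +60+80 → 140 ≥ 30
  N4: +60 → 110 ≥ 110
  N6: +60 → 140 ≥ 110
Round 4 — N19, N24, N4, N6 buckle.
No further bucklings.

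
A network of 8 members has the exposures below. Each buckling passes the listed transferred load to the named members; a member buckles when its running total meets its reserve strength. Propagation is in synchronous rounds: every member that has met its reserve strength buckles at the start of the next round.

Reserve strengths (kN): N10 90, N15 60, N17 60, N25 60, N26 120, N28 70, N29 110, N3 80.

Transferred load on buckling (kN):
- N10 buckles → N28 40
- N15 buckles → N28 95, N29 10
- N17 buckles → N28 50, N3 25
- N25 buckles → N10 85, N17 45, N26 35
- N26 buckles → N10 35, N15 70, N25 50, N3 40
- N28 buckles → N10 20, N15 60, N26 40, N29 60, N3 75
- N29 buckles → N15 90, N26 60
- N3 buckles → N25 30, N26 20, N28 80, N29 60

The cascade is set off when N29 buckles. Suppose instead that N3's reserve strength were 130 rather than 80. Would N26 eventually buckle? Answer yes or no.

With N3's reserve strength at 130:
Round 1 — N29 buckles (initial).
  N15: +90 → 90 ≥ 60
  N26: +60 → 60 < 120
Round 2 — N15 buckles.
  N28: +95 → 95 ≥ 70
Round 3 — N28 buckles.
  N10: +20 → 20 < 90
  N26: +40 → 100 < 120
  N3: +75 → 75 < 130
No further bucklings.

no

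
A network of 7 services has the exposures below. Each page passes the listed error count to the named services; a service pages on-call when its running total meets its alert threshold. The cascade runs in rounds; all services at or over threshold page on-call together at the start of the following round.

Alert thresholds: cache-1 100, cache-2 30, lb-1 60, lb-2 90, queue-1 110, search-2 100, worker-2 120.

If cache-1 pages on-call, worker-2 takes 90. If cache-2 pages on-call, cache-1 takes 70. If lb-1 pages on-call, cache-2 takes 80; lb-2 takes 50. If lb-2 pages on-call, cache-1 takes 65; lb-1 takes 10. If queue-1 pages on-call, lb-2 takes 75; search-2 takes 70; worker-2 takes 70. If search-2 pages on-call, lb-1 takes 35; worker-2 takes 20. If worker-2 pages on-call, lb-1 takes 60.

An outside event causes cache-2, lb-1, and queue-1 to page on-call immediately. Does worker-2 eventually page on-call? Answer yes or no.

yes

Round 1 — cache-2, lb-1, queue-1 page on-call (initial).
  cache-1: +70 → 70 < 100
  lb-2: +50+75 → 125 ≥ 90
  search-2: +70 → 70 < 100
  worker-2: +70 → 70 < 120
Round 2 — lb-2 pages on-call.
  cache-1: +65 → 135 ≥ 100
Round 3 — cache-1 pages on-call.
  worker-2: +90 → 160 ≥ 120
Round 4 — worker-2 pages on-call.
No further pages.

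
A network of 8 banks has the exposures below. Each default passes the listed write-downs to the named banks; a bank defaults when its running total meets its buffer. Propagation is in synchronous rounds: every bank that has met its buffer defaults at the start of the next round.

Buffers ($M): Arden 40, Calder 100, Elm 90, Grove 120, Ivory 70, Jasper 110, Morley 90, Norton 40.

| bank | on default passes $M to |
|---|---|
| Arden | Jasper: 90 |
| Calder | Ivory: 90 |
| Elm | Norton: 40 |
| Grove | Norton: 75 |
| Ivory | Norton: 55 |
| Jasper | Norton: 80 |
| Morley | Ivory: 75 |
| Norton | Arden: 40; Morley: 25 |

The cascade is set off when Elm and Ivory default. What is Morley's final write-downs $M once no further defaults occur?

25

Round 1 — Elm, Ivory default (initial).
  Norton: +40+55 → 95 ≥ 40
Round 2 — Norton defaults.
  Arden: +40 → 40 ≥ 40
  Morley: +25 → 25 < 90
Round 3 — Arden defaults.
  Jasper: +90 → 90 < 110
No further defaults.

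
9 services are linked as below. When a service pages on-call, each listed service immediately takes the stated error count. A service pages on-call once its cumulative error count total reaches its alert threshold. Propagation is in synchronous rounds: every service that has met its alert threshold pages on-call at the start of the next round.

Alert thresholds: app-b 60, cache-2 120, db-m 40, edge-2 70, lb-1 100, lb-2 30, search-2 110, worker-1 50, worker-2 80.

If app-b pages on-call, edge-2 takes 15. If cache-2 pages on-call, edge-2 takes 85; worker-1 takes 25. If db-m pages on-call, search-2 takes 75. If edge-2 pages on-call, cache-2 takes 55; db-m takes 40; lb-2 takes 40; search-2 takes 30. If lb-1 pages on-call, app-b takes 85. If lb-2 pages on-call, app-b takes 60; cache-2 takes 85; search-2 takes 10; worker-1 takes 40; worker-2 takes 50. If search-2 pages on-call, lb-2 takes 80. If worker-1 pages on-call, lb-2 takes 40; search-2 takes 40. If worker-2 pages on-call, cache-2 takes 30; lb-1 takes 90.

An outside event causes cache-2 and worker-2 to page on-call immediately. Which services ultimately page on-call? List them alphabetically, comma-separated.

Round 1 — cache-2, worker-2 page on-call (initial).
  edge-2: +85 → 85 ≥ 70
  lb-1: +90 → 90 < 100
  worker-1: +25 → 25 < 50
Round 2 — edge-2 pages on-call.
  db-m: +40 → 40 ≥ 40
  lb-2: +40 → 40 ≥ 30
  search-2: +30 → 30 < 110
Round 3 — db-m, lb-2 page on-call.
  app-b: +60 → 60 ≥ 60
  search-2: +75+10 → 115 ≥ 110
  worker-1: +40 → 65 ≥ 50
Round 4 — app-b, search-2, worker-1 page on-call.
No further pages.

app-b, cache-2, db-m, edge-2, lb-2, search-2, worker-1, worker-2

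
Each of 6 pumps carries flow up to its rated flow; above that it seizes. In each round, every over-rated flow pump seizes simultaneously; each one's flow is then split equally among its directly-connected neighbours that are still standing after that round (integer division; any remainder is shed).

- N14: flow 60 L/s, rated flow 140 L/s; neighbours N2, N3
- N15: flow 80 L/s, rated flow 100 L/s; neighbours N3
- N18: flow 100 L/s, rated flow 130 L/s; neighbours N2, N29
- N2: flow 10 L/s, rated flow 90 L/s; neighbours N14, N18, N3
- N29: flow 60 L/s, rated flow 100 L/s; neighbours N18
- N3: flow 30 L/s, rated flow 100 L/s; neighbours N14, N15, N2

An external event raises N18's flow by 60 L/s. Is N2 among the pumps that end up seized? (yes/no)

no

Round 1 — N18 at 160 > 130. N18 seizes.
  N18 sheds 160 L/s to N2, N29: 80 each.
    N2: 10+80 = 90 ≤ 90
    N29: 60+80 = 140 > 100
Round 2 — N29 seizes.
  N29 sheds 140 L/s: no online neighbours, lost.
No further seizures.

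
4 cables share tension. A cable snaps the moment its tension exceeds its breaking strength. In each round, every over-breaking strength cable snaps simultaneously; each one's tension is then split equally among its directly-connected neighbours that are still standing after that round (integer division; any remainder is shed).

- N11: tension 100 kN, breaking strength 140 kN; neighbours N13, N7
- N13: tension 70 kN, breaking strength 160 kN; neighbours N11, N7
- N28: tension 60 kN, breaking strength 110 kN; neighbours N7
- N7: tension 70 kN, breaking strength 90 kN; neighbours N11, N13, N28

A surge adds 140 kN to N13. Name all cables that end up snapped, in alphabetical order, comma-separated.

N11, N13, N28, N7

Round 1 — N13 at 210 > 160. N13 snaps.
  N13 sheds 210 kN to N11, N7: 105 each.
    N11: 100+105 = 205 > 140
    N7: 70+105 = 175 > 90
Round 2 — N11, N7 snap.
  N11 sheds 205 kN: no online neighbours, lost.
  N7 sheds 175 kN to N28: 175 each.
    N28: 60+175 = 235 > 110
Round 3 — N28 snaps.
  N28 sheds 235 kN: no online neighbours, lost.
No further breaks.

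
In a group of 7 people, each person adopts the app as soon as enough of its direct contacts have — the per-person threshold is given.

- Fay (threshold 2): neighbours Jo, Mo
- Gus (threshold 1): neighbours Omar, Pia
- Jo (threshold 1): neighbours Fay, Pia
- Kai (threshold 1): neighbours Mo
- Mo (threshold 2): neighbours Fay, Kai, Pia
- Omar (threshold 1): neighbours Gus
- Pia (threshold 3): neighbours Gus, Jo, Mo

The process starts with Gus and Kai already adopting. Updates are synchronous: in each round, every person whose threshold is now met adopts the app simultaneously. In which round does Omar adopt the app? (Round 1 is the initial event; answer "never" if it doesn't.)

Round 1 — Gus, Kai adopt the app (initial).
Round 2 — checking thresholds:
  Mo: 1 of 3 neighbours < 2, below threshold.
  Omar: 1 of 1 neighbours ≥ 1, adopts the app.
  Pia: 1 of 3 neighbours < 3, below threshold.
Round 3 — no new adoptions; cascade stops.

2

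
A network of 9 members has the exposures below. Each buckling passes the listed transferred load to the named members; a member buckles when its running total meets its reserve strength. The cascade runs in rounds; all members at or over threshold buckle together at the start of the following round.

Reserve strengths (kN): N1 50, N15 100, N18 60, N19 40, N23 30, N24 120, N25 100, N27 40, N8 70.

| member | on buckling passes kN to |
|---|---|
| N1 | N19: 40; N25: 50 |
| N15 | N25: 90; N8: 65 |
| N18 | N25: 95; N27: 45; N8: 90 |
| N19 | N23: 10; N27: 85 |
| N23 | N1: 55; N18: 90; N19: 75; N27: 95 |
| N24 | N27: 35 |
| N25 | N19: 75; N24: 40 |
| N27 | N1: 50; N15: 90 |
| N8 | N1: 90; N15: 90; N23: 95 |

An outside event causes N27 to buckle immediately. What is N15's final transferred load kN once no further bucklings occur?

90

Round 1 — N27 buckles (initial).
  N1: +50 → 50 ≥ 50
  N15: +90 → 90 < 100
Round 2 — N1 buckles.
  N19: +40 → 40 ≥ 40
  N25: +50 → 50 < 100
Round 3 — N19 buckles.
  N23: +10 → 10 < 30
No further bucklings.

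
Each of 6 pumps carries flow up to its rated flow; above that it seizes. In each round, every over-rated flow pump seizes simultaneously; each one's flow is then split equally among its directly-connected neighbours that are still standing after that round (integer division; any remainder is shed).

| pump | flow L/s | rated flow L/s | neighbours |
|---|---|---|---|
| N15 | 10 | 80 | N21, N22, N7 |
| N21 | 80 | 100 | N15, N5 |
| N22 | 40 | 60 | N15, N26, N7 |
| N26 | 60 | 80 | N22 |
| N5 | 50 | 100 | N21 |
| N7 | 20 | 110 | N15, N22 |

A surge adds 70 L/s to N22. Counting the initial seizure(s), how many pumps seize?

Round 1 — N22 at 110 > 60. N22 seizes.
  N22 sheds 110 L/s to N15, N26, N7: 36 each (2 lost).
    N15: 10+36 = 46 ≤ 80
    N26: 60+36 = 96 > 80
    N7: 20+36 = 56 ≤ 110
Round 2 — N26 seizes.
  N26 sheds 96 L/s: no online neighbours, lost.
No further seizures.

2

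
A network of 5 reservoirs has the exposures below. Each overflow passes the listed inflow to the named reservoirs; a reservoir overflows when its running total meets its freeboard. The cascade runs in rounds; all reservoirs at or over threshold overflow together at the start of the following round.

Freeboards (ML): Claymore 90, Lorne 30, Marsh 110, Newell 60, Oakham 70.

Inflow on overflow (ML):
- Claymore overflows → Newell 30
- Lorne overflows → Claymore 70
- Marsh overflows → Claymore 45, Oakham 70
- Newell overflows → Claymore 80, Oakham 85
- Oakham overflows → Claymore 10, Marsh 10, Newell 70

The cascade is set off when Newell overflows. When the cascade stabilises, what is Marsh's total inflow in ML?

10

Round 1 — Newell overflows (initial).
  Claymore: +80 → 80 < 90
  Oakham: +85 → 85 ≥ 70
Round 2 — Oakham overflows.
  Claymore: +10 → 90 ≥ 90
  Marsh: +10 → 10 < 110
Round 3 — Claymore overflows.
No further overflows.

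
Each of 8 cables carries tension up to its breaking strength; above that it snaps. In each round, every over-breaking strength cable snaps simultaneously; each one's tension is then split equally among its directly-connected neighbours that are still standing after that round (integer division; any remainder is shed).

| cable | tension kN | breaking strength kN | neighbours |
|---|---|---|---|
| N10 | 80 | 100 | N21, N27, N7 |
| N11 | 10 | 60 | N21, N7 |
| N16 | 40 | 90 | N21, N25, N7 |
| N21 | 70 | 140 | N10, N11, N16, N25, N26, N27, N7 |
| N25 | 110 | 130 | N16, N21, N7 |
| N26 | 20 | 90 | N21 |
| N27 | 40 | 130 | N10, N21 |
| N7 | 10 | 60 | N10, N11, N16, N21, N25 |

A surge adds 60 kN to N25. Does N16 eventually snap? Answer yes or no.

Round 1 — N25 at 170 > 130. N25 snaps.
  N25 sheds 170 kN to N16, N21, N7: 56 each (2 lost).
    N16: 40+56 = 96 > 90
    N21: 70+56 = 126 ≤ 140
    N7: 10+56 = 66 > 60
Round 2 — N16, N7 snap.
  N16 sheds 96 kN to N21: 96 each.
    N21: 126+96 = 222 > 140
  N7 sheds 66 kN to N10, N11, N21: 22 each.
    N10: 80+22 = 102 > 100
    N11: 10+22 = 32 ≤ 60
    N21: 222+22 = 244 > 140
Round 3 — N10, N21 snap.
  N10 sheds 102 kN to N27: 102 each.
    N27: 40+102 = 142 > 130
  N21 sheds 244 kN to N11, N26, N27: 81 each (1 lost).
    N11: 32+81 = 113 > 60
    N26: 20+81 = 101 > 90
    N27: 142+81 = 223 > 130
Round 4 — N11, N26, N27 snap.
  N11 sheds 113 kN: no online neighbours, lost.
  N26 sheds 101 kN: no online neighbours, lost.
  N27 sheds 223 kN: no online neighbours, lost.
No further breaks.

yes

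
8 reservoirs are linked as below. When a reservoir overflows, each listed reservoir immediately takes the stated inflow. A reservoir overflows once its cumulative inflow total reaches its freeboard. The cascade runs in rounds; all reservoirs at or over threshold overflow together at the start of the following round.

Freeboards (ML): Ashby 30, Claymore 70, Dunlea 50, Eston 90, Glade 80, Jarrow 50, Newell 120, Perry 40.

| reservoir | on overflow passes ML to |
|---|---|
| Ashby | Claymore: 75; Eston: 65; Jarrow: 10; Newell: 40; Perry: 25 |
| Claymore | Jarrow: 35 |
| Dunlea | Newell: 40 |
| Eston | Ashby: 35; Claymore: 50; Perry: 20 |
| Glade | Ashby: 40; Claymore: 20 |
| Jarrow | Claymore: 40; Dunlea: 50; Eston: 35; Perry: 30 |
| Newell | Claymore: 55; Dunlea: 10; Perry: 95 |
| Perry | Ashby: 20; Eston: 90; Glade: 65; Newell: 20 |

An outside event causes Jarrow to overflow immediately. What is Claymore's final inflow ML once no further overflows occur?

40

Round 1 — Jarrow overflows (initial).
  Claymore: +40 → 40 < 70
  Dunlea: +50 → 50 ≥ 50
  Eston: +35 → 35 < 90
  Perry: +30 → 30 < 40
Round 2 — Dunlea overflows.
  Newell: +40 → 40 < 120
No further overflows.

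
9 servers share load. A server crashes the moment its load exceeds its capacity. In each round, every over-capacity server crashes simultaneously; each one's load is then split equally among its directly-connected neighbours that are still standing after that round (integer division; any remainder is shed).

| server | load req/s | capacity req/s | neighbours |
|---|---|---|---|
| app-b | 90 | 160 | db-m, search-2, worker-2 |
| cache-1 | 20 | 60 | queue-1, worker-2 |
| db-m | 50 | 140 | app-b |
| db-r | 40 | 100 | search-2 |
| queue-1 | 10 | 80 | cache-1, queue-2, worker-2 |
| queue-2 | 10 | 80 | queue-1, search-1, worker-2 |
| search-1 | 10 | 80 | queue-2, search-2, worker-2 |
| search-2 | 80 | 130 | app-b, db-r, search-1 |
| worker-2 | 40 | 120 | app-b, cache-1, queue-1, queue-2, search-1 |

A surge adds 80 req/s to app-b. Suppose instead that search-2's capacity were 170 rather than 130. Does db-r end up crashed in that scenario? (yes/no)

With search-2's capacity at 170:
Round 1 — app-b at 170 > 160. app-b crashes.
  app-b sheds 170 req/s to db-m, search-2, worker-2: 56 each (2 lost).
    db-m: 50+56 = 106 ≤ 140
    search-2: 80+56 = 136 ≤ 170
    worker-2: 40+56 = 96 ≤ 120
No further crashes.

no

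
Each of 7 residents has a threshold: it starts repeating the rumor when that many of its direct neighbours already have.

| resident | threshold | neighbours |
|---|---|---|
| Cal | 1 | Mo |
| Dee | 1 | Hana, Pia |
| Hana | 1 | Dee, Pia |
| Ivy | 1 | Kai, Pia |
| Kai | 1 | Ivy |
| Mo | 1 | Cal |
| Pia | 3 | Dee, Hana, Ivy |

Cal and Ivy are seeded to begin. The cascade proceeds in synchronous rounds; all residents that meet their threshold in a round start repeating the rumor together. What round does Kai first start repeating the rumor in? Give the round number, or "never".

Round 1 — Cal, Ivy start repeating the rumor (initial).
Round 2 — checking thresholds:
  Kai: 1 of 1 neighbours ≥ 1, starts repeating the rumor.
  Mo: 1 of 1 neighbours ≥ 1, starts repeating the rumor.
  Pia: 1 of 3 neighbours < 3, below threshold.
Round 3 — no new spreads; cascade stops.

2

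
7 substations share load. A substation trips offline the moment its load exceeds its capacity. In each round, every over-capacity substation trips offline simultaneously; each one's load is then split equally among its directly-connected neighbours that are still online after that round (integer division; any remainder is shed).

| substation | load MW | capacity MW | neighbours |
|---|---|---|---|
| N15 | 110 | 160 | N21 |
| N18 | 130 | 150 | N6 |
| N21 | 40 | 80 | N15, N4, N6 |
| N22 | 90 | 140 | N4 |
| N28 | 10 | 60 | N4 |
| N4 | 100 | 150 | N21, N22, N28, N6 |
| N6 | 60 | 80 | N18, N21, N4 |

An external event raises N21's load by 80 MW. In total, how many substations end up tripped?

Round 1 — N21 at 120 > 80. N21 trips offline.
  N21 sheds 120 MW to N15, N4, N6: 40 each.
    N15: 110+40 = 150 ≤ 160
    N4: 100+40 = 140 ≤ 150
    N6: 60+40 = 100 > 80
Round 2 — N6 trips offline.
  N6 sheds 100 MW to N18, N4: 50 each.
    N18: 130+50 = 180 > 150
    N4: 140+50 = 190 > 150
Round 3 — N18, N4 trip offline.
  N18 sheds 180 MW: no online neighbours, lost.
  N4 sheds 190 MW to N22, N28: 95 each.
    N22: 90+95 = 185 > 140
    N28: 10+95 = 105 > 60
Round 4 — N22, N28 trip offline.
  N22 sheds 185 MW: no online neighbours, lost.
  N28 sheds 105 MW: no online neighbours, lost.
No further trips.

6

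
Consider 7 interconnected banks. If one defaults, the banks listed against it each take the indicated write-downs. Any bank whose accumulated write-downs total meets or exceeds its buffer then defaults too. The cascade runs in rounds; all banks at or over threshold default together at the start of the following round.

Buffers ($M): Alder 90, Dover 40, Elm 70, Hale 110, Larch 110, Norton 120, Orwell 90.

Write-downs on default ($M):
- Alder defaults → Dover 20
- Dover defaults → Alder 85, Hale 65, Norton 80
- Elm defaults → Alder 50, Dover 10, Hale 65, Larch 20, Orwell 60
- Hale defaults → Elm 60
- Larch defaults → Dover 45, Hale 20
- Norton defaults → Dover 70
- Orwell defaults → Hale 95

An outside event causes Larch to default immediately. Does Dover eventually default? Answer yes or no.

Round 1 — Larch defaults (initial).
  Dover: +45 → 45 ≥ 40
  Hale: +20 → 20 < 110
Round 2 — Dover defaults.
  Alder: +85 → 85 < 90
  Hale: +65 → 85 < 110
  Norton: +80 → 80 < 120
No further defaults.

yes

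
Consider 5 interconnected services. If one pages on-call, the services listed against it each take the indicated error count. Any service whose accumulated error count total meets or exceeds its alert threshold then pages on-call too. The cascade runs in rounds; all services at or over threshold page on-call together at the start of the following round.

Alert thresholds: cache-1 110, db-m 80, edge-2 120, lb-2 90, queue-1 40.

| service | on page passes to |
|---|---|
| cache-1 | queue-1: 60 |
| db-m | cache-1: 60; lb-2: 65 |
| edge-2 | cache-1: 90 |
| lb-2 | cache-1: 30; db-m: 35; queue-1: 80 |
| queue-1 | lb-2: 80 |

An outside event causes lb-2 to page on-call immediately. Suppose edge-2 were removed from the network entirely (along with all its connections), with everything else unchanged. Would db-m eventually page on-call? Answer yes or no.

With edge-2 removed:
Round 1 — lb-2 pages on-call (initial).
  cache-1: +30 → 30 < 110
  db-m: +35 → 35 < 80
  queue-1: +80 → 80 ≥ 40
Round 2 — queue-1 pages on-call.
No further pages.

no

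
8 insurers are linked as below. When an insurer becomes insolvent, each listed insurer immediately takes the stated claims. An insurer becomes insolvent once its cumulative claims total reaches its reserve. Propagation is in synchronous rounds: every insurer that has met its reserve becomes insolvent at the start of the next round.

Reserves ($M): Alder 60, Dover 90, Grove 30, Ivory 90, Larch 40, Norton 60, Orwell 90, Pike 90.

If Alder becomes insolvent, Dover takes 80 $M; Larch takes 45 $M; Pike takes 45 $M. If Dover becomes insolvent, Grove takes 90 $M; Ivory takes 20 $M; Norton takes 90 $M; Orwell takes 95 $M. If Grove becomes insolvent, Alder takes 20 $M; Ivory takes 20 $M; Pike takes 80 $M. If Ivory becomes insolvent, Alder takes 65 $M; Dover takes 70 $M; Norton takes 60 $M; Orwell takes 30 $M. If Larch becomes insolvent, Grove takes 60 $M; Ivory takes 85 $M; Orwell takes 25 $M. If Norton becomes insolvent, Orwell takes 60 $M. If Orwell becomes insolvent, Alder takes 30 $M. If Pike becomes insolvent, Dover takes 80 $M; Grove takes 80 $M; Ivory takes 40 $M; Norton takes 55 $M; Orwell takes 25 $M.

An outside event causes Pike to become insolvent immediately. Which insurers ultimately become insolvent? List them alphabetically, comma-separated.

Grove, Pike

Round 1 — Pike becomes insolvent (initial).
  Dover: +80 → 80 < 90
  Grove: +80 → 80 ≥ 30
  Ivory: +40 → 40 < 90
  Norton: +55 → 55 < 60
  Orwell: +25 → 25 < 90
Round 2 — Grove becomes insolvent.
  Alder: +20 → 20 < 60
  Ivory: +20 → 60 < 90
No further insolvencies.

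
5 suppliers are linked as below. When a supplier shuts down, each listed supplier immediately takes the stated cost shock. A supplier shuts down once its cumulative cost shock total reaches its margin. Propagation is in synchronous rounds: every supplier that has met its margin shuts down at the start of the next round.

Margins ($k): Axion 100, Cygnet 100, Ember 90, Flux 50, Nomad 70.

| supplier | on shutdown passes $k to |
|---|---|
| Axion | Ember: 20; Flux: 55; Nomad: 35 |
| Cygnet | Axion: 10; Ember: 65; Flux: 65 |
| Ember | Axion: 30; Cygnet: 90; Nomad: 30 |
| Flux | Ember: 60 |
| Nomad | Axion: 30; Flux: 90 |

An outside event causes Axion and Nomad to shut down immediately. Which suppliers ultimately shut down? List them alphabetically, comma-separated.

Round 1 — Axion, Nomad shut down (initial).
  Ember: +20 → 20 < 90
  Flux: +55+90 → 145 ≥ 50
Round 2 — Flux shuts down.
  Ember: +60 → 80 < 90
No further shutdowns.

Axion, Flux, Nomad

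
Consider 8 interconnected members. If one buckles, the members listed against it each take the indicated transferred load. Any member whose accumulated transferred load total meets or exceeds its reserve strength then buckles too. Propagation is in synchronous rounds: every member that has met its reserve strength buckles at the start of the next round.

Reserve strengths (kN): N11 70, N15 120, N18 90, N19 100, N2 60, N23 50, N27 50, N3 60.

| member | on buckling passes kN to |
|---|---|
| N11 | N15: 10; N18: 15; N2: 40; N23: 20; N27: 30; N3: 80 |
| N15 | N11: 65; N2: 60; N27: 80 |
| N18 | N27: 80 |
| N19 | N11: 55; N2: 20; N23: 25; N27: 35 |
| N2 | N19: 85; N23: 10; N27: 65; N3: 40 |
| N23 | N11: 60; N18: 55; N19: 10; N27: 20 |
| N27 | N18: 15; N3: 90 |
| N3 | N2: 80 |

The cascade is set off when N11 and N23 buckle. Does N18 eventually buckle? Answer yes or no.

Round 1 — N11, N23 buckle (initial).
  N15: +10 → 10 < 120
  N18: +15+55 → 70 < 90
  N19: +10 → 10 < 100
  N2: +40 → 40 < 60
  N27: +30+20 → 50 ≥ 50
  N3: +80 → 80 ≥ 60
Round 2 — N27, N3 buckle.
  N18: +15 → 85 < 90
  N2: +80 → 120 ≥ 60
Round 3 — N2 buckles.
  N19: +85 → 95 < 100
No further bucklings.

no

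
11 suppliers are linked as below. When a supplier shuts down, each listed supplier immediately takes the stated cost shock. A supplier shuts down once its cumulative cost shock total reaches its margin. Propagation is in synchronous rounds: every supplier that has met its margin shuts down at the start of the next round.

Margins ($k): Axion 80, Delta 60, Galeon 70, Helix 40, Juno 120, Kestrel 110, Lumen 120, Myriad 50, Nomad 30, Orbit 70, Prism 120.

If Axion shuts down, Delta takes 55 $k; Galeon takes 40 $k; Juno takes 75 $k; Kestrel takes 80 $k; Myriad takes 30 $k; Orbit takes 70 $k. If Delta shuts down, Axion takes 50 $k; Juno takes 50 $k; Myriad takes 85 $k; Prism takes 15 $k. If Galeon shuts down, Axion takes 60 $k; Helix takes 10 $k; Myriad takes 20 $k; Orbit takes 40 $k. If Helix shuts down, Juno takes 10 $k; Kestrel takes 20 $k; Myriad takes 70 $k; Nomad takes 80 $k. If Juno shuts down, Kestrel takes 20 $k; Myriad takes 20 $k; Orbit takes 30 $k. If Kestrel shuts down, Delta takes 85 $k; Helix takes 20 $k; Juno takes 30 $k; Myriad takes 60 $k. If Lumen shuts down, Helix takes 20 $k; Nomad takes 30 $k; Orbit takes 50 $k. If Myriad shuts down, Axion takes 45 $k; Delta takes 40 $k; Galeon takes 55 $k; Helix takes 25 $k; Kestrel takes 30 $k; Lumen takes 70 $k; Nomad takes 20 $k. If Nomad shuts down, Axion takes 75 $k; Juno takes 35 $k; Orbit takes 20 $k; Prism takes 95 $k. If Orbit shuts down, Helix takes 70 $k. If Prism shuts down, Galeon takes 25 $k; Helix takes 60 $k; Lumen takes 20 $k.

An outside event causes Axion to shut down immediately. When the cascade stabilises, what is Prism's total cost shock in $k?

110

Round 1 — Axion shuts down (initial).
  Delta: +55 → 55 < 60
  Galeon: +40 → 40 < 70
  Juno: +75 → 75 < 120
  Kestrel: +80 → 80 < 110
  Myriad: +30 → 30 < 50
  Orbit: +70 → 70 ≥ 70
Round 2 — Orbit shuts down.
  Helix: +70 → 70 ≥ 40
Round 3 — Helix shuts down.
  Juno: +10 → 85 < 120
  Kestrel: +20 → 100 < 110
  Myriad: +70 → 100 ≥ 50
  Nomad: +80 → 80 ≥ 30
Round 4 — Myriad, Nomad shut down.
  Delta: +40 → 95 ≥ 60
  Galeon: +55 → 95 ≥ 70
  Juno: +35 → 120 ≥ 120
  Kestrel: +30 → 130 ≥ 110
  Lumen: +70 → 70 < 120
  Prism: +95 → 95 < 120
Round 5 — Delta, Galeon, Juno, Kestrel shut down.
  Prism: +15 → 110 < 120
No further shutdowns.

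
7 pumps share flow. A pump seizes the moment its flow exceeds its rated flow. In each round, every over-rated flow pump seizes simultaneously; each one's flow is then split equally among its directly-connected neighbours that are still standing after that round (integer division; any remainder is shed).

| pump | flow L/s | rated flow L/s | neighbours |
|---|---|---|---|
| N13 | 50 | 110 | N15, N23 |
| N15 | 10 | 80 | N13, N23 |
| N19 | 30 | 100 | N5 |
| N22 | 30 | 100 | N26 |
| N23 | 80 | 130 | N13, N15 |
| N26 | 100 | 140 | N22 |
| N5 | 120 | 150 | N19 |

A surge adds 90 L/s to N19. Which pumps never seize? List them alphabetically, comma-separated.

N13, N15, N22, N23, N26

Round 1 — N19 at 120 > 100. N19 seizes.
  N19 sheds 120 L/s to N5: 120 each.
    N5: 120+120 = 240 > 150
Round 2 — N5 seizes.
  N5 sheds 240 L/s: no online neighbours, lost.
No further seizures.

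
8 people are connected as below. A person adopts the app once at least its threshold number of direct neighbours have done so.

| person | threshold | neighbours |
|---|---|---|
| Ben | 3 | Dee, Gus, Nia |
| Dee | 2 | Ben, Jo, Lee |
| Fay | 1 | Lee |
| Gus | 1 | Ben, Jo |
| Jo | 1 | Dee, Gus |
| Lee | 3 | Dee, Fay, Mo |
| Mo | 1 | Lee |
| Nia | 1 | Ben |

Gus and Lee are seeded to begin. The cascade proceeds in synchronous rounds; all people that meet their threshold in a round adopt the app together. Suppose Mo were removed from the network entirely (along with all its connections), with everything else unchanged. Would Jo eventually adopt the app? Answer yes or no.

With Mo removed:
Round 1 — Gus, Lee adopt the app (initial).
Round 2 — checking thresholds:
  Ben: 1 of 3 neighbours < 3, below threshold.
  Dee: 1 of 3 neighbours < 2, below threshold.
  Fay: 1 of 1 neighbours ≥ 1, adopts the app.
  Jo: 1 of 2 neighbours ≥ 1, adopts the app.
Round 3 — checking thresholds:
  Ben: 1 of 3 neighbours < 3, below threshold.
  Dee: 2 of 3 neighbours ≥ 2, adopts the app.
Round 4 — no new adoptions; cascade stops.

yes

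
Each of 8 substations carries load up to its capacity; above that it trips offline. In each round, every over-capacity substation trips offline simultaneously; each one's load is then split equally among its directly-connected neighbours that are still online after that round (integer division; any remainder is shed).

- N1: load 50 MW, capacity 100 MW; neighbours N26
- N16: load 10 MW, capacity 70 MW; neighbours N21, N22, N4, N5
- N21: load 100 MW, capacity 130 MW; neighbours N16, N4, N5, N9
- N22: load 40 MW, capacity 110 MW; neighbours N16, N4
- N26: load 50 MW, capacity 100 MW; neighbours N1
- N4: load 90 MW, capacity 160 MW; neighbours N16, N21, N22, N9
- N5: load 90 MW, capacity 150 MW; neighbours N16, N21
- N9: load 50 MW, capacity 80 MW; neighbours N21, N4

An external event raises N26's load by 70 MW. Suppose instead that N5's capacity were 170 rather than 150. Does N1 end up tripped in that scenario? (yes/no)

yes

With N5's capacity at 170:
Round 1 — N26 at 120 > 100. N26 trips offline.
  N26 sheds 120 MW to N1: 120 each.
    N1: 50+120 = 170 > 100
Round 2 — N1 trips offline.
  N1 sheds 170 MW: no online neighbours, lost.
No further trips.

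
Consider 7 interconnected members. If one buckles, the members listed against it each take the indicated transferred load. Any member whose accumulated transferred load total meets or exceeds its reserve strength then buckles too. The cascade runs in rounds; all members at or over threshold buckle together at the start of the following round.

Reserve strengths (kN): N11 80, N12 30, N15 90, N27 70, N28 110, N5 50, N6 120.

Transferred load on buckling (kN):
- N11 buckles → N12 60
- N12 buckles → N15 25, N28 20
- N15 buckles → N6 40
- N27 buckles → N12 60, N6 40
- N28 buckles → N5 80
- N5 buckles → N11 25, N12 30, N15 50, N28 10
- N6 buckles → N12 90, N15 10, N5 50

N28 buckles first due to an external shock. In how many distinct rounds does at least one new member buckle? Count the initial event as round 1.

Round 1 — N28 buckles (initial).
  N5: +80 → 80 ≥ 50
Round 2 — N5 buckles.
  N11: +25 → 25 < 80
  N12: +30 → 30 ≥ 30
  N15: +50 → 50 < 90
Round 3 — N12 buckles.
  N15: +25 → 75 < 90
No further bucklings.

3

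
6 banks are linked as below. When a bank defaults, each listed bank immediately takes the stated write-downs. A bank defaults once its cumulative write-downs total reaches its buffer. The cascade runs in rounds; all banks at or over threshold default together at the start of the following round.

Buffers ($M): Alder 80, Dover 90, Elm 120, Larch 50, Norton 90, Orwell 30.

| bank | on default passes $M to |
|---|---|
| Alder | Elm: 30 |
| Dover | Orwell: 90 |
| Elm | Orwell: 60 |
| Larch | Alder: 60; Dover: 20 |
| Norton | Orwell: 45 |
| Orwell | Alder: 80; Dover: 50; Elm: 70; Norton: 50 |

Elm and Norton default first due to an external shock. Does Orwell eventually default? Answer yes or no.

Round 1 — Elm, Norton default (initial).
  Orwell: +60+45 → 105 ≥ 30
Round 2 — Orwell defaults.
  Alder: +80 → 80 ≥ 80
  Dover: +50 → 50 < 90
Round 3 — Alder defaults.
No further defaults.

yes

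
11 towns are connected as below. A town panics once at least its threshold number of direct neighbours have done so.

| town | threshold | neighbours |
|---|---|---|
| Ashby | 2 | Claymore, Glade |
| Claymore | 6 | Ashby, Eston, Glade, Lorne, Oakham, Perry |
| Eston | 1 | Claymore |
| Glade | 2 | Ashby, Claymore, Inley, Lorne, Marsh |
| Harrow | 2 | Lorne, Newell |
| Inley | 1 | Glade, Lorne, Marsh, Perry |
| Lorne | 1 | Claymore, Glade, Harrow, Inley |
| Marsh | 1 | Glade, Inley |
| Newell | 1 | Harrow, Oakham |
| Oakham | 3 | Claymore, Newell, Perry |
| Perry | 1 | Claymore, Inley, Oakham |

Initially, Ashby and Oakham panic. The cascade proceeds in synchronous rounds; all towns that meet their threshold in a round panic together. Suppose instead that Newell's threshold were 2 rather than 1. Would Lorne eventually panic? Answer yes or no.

yes

With Newell's threshold at 2:
Round 1 — Ashby, Oakham panic (initial).
Round 2 — checking thresholds:
  Claymore: 2 of 6 neighbours < 6, holds.
  Glade: 1 of 5 neighbours < 2, holds.
  Newell: 1 of 2 neighbours < 2, holds.
  Perry: 1 of 3 neighbours ≥ 1, panics.
Round 3 — checking thresholds:
  Claymore: 3 of 6 neighbours < 6, holds.
  Glade: 1 of 5 neighbours < 2, holds.
  Inley: 1 of 4 neighbours ≥ 1, panics.
  Newell: 1 of 2 neighbours < 2, holds.
Round 4 — checking thresholds:
  Claymore: 3 of 6 neighbours < 6, holds.
  Glade: 2 of 5 neighbours ≥ 2, panics.
  Lorne: 1 of 4 neighbours ≥ 1, panics.
  Marsh: 1 of 2 neighbours ≥ 1, panics.
  Newell: 1 of 2 neighbours < 2, holds.
Round 5 — no new panics; cascade stops.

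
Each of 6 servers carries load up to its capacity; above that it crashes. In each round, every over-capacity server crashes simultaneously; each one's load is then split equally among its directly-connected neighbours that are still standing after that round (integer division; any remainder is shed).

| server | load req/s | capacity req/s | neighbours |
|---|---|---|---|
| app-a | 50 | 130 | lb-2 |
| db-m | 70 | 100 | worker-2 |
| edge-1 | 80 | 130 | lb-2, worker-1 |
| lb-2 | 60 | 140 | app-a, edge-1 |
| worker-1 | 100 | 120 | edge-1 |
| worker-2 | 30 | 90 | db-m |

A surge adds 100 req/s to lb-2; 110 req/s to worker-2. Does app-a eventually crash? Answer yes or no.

no

Round 1 — lb-2 at 160 > 140; worker-2 at 140 > 90. lb-2, worker-2 crash.
  lb-2 sheds 160 req/s to app-a, edge-1: 80 each.
    app-a: 50+80 = 130 ≤ 130
    edge-1: 80+80 = 160 > 130
  worker-2 sheds 140 req/s to db-m: 140 each.
    db-m: 70+140 = 210 > 100
Round 2 — db-m, edge-1 crash.
  db-m sheds 210 req/s: no online neighbours, lost.
  edge-1 sheds 160 req/s to worker-1: 160 each.
    worker-1: 100+160 = 260 > 120
Round 3 — worker-1 crashes.
  worker-1 sheds 260 req/s: no online neighbours, lost.
No further crashes.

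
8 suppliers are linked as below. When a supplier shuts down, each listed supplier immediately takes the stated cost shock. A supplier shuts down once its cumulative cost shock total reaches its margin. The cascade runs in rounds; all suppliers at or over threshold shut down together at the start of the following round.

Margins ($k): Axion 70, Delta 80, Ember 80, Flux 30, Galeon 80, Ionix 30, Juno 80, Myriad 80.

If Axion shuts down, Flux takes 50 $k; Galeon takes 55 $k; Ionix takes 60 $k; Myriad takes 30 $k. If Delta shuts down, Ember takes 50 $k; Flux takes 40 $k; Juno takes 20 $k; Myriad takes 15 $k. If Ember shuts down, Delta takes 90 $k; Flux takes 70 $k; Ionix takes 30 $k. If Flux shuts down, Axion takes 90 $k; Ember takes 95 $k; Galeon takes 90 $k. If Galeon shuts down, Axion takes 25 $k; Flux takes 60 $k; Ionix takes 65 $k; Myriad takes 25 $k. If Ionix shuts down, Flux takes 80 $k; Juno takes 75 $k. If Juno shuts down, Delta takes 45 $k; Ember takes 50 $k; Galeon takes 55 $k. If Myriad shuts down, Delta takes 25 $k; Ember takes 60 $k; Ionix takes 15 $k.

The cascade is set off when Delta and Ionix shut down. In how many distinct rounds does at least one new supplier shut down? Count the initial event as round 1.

3

Round 1 — Delta, Ionix shut down (initial).
  Ember: +50 → 50 < 80
  Flux: +40+80 → 120 ≥ 30
  Juno: +20+75 → 95 ≥ 80
  Myriad: +15 → 15 < 80
Round 2 — Flux, Juno shut down.
  Axion: +90 → 90 ≥ 70
  Ember: +95+50 → 195 ≥ 80
  Galeon: +90+55 → 145 ≥ 80
Round 3 — Axion, Ember, Galeon shut down.
  Myriad: +30+25 → 70 < 80
No further shutdowns.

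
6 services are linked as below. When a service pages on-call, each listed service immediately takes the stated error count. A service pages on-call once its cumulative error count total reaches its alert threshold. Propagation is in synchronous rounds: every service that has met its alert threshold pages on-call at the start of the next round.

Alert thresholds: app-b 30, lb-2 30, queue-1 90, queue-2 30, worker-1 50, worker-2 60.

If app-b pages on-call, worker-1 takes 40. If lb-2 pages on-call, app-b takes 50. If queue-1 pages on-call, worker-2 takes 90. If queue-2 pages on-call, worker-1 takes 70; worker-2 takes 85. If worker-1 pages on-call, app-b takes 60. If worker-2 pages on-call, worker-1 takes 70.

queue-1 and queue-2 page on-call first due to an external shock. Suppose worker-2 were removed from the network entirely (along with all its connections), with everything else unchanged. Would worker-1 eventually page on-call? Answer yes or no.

With worker-2 removed:
Round 1 — queue-1, queue-2 page on-call (initial).
  worker-1: +70 → 70 ≥ 50
Round 2 — worker-1 pages on-call.
  app-b: +60 → 60 ≥ 30
Round 3 — app-b pages on-call.
No further pages.

yes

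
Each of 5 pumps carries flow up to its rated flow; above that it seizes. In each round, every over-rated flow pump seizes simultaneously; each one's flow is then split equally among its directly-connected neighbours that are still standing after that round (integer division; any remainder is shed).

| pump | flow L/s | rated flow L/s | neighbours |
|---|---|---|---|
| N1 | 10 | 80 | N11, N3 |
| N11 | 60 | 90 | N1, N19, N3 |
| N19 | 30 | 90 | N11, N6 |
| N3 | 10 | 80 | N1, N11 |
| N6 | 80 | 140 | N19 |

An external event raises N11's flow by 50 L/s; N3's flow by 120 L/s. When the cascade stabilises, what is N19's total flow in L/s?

85

Round 1 — N11 at 110 > 90; N3 at 130 > 80. N11, N3 seize.
  N11 sheds 110 L/s to N1, N19: 55 each.
    N1: 10+55 = 65 ≤ 80
    N19: 30+55 = 85 ≤ 90
  N3 sheds 130 L/s to N1: 130 each.
    N1: 65+130 = 195 > 80
Round 2 — N1 seizes.
  N1 sheds 195 L/s: no online neighbours, lost.
No further seizures.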